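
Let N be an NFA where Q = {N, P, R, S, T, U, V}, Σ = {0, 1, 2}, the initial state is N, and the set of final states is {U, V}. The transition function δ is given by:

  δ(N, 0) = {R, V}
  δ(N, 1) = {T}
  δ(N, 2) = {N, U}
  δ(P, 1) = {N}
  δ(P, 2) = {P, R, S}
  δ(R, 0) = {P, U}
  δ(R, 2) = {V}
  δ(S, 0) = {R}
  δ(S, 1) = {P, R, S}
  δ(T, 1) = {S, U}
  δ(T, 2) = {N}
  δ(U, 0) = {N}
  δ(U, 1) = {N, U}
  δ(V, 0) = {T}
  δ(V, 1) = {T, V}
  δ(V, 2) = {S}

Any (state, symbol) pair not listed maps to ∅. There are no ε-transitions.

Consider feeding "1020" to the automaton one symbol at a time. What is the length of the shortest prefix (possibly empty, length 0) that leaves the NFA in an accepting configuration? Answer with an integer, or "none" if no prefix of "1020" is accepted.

none

Start in {N}.
Read '1': {N} → {T}.
Read '0': {T} → ∅.
The set is empty and remains empty for the remaining 2 symbols.
No reachable set along the way intersects F.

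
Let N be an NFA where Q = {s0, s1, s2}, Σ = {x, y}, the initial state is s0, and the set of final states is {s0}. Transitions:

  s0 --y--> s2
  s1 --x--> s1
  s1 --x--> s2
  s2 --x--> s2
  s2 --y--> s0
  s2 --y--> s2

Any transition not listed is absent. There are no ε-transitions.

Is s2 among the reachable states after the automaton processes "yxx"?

Start in {s0}.
Read 'y': {s0} → {s2}.
Read 'x': {s2} → {s2}.
Read 'x': {s2} → {s2}.
State s2 is in {s2}.

Yes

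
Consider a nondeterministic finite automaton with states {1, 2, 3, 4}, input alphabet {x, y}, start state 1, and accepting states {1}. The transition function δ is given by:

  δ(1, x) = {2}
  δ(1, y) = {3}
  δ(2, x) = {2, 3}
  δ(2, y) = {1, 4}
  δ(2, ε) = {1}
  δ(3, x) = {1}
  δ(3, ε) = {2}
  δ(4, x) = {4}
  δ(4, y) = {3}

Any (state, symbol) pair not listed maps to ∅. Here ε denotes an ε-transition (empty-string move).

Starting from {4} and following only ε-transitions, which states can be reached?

{4}

Begin with {4}.
No ε-moves leave this set, so the closure equals the set itself.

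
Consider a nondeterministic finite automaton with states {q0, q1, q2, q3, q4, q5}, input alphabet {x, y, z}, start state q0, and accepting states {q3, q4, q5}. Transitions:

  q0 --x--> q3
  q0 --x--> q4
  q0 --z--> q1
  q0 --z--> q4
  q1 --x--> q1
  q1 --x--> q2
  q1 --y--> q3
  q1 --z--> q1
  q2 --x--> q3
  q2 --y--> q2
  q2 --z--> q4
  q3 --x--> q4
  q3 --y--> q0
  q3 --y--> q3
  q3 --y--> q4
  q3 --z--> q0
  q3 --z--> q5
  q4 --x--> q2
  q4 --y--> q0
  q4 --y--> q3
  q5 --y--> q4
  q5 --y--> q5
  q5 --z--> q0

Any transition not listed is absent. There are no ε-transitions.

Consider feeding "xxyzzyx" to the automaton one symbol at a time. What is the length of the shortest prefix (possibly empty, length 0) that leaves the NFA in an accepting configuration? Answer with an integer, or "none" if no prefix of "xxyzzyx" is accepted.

1

Start in {q0}.
Read 'x': q0→{q3, q4}; now {q3, q4}.
None of the earlier sets intersect F, but {q3, q4} does.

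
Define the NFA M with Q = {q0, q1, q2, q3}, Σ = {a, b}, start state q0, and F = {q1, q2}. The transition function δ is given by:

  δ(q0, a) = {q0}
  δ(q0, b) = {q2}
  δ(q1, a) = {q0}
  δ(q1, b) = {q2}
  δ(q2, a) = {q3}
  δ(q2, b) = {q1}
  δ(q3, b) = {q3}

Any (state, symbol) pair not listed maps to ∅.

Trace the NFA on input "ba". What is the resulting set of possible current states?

{q3}

Start in {q0}.
Read 'b': q0→{q2}; now {q2}.
Read 'a': q2→{q3}; now {q3}.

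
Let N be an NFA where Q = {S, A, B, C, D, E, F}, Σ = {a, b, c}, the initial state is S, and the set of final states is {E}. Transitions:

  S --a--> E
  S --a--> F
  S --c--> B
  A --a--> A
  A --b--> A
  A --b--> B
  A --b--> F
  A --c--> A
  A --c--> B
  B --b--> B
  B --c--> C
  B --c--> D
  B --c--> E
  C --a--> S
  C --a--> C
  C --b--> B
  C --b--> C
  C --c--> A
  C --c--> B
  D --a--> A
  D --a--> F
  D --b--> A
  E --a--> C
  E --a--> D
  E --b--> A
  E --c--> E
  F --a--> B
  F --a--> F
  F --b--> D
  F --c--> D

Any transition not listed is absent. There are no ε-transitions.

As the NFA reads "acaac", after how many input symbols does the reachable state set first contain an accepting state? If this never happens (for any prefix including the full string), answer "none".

Start in {S}.
Read 'a': {S} → {E, F}.
None of the earlier sets intersect F, but {E, F} does.

1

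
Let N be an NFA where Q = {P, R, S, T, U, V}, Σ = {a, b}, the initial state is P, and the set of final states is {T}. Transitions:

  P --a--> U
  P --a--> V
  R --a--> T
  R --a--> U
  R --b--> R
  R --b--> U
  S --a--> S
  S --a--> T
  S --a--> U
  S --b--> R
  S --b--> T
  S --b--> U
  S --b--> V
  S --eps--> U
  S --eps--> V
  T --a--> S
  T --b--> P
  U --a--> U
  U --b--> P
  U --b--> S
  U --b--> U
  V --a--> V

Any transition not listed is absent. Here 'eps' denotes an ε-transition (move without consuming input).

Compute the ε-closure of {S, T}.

{S, T, U, V}

Begin with {S, T}.
ε-move S → U; add U.
ε-move S → V; add V.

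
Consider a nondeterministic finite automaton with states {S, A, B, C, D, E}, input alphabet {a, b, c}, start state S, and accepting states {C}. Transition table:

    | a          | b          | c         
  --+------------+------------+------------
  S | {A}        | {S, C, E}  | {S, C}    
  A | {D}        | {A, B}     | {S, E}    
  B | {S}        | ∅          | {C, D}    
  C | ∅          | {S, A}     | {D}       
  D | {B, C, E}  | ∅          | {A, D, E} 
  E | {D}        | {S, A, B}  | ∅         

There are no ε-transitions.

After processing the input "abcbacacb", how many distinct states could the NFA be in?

5

Start in {S}.
Read 'a': S→{A}; now {A}.
Read 'b': A→{A, B}; now {A, B}.
Read 'c': A→{S, E}, B→{C, D}; now {S, C, D, E}.
Read 'b': S→{S, C, E}, C→{S, A}, D→∅, E→{S, A, B}; now {S, A, B, C, E}.
Read 'a': S→{A}, A→{D}, B→{S}, C→∅, E→{D}; now {S, A, D}.
Read 'c': S→{S, C}, A→{S, E}, D→{A, D, E}; now {S, A, C, D, E}.
Read 'a': S→{A}, A→{D}, C→∅, D→{B, C, E}, E→{D}; now {A, B, C, D, E}.
Read 'c': A→{S, E}, B→{C, D}, C→{D}, D→{A, D, E}, E→∅; now {S, A, C, D, E}.
Read 'b': S→{S, C, E}, A→{A, B}, C→{S, A}, D→∅, E→{S, A, B}; now {S, A, B, C, E}.
That set has 5 states.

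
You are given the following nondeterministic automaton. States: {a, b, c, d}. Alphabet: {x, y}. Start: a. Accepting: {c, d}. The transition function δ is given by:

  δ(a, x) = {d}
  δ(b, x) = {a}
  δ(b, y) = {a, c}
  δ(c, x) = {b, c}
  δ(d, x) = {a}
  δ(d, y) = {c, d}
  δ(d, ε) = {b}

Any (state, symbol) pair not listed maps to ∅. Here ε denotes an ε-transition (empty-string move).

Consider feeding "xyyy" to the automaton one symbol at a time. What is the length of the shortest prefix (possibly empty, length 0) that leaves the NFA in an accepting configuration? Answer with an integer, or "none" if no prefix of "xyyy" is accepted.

Start in {a}.
Read 'x': a→{d}; union {d}; ε-closure = {b, d}.
None of the earlier sets intersect F, but {b, d} does.

1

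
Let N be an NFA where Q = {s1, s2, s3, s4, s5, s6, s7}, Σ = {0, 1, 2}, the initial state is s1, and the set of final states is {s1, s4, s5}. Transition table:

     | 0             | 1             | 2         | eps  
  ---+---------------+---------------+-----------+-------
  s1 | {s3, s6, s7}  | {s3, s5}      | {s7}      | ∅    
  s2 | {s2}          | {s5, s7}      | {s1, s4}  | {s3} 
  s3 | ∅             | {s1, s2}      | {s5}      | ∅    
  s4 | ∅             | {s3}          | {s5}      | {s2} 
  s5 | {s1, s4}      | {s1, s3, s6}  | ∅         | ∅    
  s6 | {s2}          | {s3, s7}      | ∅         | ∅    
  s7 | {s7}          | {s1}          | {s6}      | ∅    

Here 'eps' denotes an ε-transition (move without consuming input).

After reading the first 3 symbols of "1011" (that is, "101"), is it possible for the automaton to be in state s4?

No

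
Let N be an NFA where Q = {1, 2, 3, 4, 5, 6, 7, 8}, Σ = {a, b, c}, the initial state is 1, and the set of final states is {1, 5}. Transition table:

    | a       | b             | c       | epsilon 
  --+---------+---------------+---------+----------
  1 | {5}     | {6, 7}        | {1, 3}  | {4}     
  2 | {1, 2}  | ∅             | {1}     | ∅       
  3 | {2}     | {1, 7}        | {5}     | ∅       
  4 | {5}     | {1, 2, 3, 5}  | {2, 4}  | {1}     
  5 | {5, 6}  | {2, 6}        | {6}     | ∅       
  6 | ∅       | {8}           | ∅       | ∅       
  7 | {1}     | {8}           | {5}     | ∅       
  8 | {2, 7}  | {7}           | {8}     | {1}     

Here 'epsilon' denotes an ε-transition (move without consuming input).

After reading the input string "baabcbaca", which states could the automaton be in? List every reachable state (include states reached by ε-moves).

{1, 2, 4, 5, 6}

Start: ε-closure({1}) = {1, 4}.
Read 'b': 1→{6, 7}, 4→{1, 2, 3, 5}; union {1, 2, 3, 5, 6, 7}; ε-closure = {1, 2, 3, 4, 5, 6, 7}.
Read 'a': 1→{5}, 2→{1, 2}, 3→{2}, 4→{5}, 5→{5, 6}, 6→∅, 7→{1}; union {1, 2, 5, 6}; ε-closure = {1, 2, 4, 5, 6}.
Read 'a': 1→{5}, 2→{1, 2}, 4→{5}, 5→{5, 6}, 6→∅; union {1, 2, 5, 6}; ε-closure = {1, 2, 4, 5, 6}.
Read 'b': 1→{6, 7}, 2→∅, 4→{1, 2, 3, 5}, 5→{2, 6}, 6→{8}; union {1, 2, 3, 5, 6, 7, 8}; ε-closure = {1, 2, 3, 4, 5, 6, 7, 8}.
Read 'c': 1→{1, 3}, 2→{1}, 3→{5}, 4→{2, 4}, 5→{6}, 6→∅, 7→{5}, 8→{8}; now {1, 2, 3, 4, 5, 6, 8}.
Read 'b': 1→{6, 7}, 2→∅, 3→{1, 7}, 4→{1, 2, 3, 5}, 5→{2, 6}, 6→{8}, 8→{7}; union {1, 2, 3, 5, 6, 7, 8}; ε-closure = {1, 2, 3, 4, 5, 6, 7, 8}.
Read 'a': 1→{5}, 2→{1, 2}, 3→{2}, 4→{5}, 5→{5, 6}, 6→∅, 7→{1}, 8→{2, 7}; union {1, 2, 5, 6, 7}; ε-closure = {1, 2, 4, 5, 6, 7}.
Read 'c': 1→{1, 3}, 2→{1}, 4→{2, 4}, 5→{6}, 6→∅, 7→{5}; now {1, 2, 3, 4, 5, 6}.
Read 'a': 1→{5}, 2→{1, 2}, 3→{2}, 4→{5}, 5→{5, 6}, 6→∅; union {1, 2, 5, 6}; ε-closure = {1, 2, 4, 5, 6}.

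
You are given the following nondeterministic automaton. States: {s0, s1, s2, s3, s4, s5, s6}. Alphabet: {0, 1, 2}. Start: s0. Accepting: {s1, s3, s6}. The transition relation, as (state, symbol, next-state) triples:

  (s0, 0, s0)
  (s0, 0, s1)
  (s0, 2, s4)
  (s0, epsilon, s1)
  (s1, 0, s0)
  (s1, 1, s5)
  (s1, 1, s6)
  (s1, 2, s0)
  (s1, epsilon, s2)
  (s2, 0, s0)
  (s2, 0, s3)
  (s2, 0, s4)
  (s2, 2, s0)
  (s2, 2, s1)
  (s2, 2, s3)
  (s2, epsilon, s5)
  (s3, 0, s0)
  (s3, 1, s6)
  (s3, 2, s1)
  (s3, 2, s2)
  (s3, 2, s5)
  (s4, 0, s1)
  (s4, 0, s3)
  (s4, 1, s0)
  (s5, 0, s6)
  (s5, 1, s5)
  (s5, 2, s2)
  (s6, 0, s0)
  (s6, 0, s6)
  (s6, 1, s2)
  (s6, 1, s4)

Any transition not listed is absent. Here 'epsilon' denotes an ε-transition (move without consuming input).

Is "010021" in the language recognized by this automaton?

Yes

Start: ε-closure({s0}) = {s0, s1, s2, s5}.
Read '0': s0→{s0, s1}, s1→{s0}, s2→{s0, s3, s4}, s5→{s6}; union {s0, s1, s3, s4, s6}; ε-closure = {s0, s1, s2, s3, s4, s5, s6}.
Read '1': s0→∅, s1→{s5, s6}, s2→∅, s3→{s6}, s4→{s0}, s5→{s5}, s6→{s2, s4}; union {s0, s2, s4, s5, s6}; ε-closure = {s0, s1, s2, s4, s5, s6}.
Read '0': s0→{s0, s1}, s1→{s0}, s2→{s0, s3, s4}, s4→{s1, s3}, s5→{s6}, s6→{s0, s6}; union {s0, s1, s3, s4, s6}; ε-closure = {s0, s1, s2, s3, s4, s5, s6}.
Read '0': s0→{s0, s1}, s1→{s0}, s2→{s0, s3, s4}, s3→{s0}, s4→{s1, s3}, s5→{s6}, s6→{s0, s6}; union {s0, s1, s3, s4, s6}; ε-closure = {s0, s1, s2, s3, s4, s5, s6}.
Read '2': s0→{s4}, s1→{s0}, s2→{s0, s1, s3}, s3→{s1, s2, s5}, s4→∅, s5→{s2}, s6→∅; now {s0, s1, s2, s3, s4, s5}.
Read '1': s0→∅, s1→{s5, s6}, s2→∅, s3→{s6}, s4→{s0}, s5→{s5}; union {s0, s5, s6}; ε-closure = {s0, s1, s2, s5, s6}.
The final set {s0, s1, s2, s5, s6} contains the accepting states s1, s6.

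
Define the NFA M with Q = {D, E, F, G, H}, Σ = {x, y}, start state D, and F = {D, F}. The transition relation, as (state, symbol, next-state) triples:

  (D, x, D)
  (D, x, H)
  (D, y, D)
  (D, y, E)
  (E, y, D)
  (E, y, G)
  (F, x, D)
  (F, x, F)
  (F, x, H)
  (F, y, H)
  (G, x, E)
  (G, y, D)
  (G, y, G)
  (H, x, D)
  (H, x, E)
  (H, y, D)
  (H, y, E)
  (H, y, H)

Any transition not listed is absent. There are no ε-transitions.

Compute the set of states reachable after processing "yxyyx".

{D, E, H}

Start in {D}.
Read 'y': D→{D, E}; now {D, E}.
Read 'x': D→{D, H}, E→∅; now {D, H}.
Read 'y': D→{D, E}, H→{D, E, H}; now {D, E, H}.
Read 'y': D→{D, E}, E→{D, G}, H→{D, E, H}; now {D, E, G, H}.
Read 'x': D→{D, H}, E→∅, G→{E}, H→{D, E}; now {D, E, H}.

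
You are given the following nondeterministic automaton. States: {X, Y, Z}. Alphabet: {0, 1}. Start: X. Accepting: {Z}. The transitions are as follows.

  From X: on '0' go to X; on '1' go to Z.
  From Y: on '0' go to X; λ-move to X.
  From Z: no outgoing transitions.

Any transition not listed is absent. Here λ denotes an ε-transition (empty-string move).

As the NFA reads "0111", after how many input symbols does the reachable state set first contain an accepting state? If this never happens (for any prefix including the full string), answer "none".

Start in {X}.
Read '0': {X} → {X}.
Read '1': {X} → {Z}.
None of the earlier sets intersect F, but {Z} does.

2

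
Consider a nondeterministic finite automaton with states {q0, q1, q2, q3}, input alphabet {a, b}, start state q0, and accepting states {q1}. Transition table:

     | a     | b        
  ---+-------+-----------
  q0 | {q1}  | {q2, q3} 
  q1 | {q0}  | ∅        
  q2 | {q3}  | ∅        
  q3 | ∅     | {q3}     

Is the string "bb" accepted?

Start in {q0}.
Read 'b': q0→{q2, q3}; now {q2, q3}.
Read 'b': q2→∅, q3→{q3}; now {q3}.
The final set {q3} contains no accepting state.

No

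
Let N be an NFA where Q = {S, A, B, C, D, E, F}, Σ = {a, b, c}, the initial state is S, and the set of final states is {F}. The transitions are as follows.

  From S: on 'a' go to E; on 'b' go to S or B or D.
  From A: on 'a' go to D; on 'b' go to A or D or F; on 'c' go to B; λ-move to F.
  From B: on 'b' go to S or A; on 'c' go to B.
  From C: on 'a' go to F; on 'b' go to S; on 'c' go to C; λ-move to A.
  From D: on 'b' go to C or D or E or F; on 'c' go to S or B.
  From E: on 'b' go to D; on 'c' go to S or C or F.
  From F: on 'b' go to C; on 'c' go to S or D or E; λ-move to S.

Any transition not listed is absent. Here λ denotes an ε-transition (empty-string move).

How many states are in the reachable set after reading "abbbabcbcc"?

Start in {S}.
Read 'a': {S} → {E}.
Read 'b': {E} → {D}.
Read 'b': {D} → {S, A, C, D, E, F}.
Read 'b': {S, A, C, D, E, F} → {S, A, B, C, D, E, F}.
Read 'a': {S, A, B, C, D, E, F} → {S, D, E, F}.
Read 'b': {S, D, E, F} → {S, A, B, C, D, E, F}.
Read 'c': {S, A, B, C, D, E, F} → {S, A, B, C, D, E, F}.
Read 'b': {S, A, B, C, D, E, F} → {S, A, B, C, D, E, F}.
Read 'c': {S, A, B, C, D, E, F} → {S, A, B, C, D, E, F}.
Read 'c': {S, A, B, C, D, E, F} → {S, A, B, C, D, E, F}.
That set has 7 states.

7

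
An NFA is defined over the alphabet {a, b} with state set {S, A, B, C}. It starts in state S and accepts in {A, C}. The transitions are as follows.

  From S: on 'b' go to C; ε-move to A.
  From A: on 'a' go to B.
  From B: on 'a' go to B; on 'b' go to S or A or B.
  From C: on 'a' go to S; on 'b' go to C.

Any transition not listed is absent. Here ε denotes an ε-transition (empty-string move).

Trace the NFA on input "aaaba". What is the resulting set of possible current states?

{B}

Start: ε-closure({S}) = {S, A}.
Read 'a': S→∅, A→{B}; now {B}.
Read 'a': B→{B}; now {B}.
Read 'a': B→{B}; now {B}.
Read 'b': B→{S, A, B}; now {S, A, B}.
Read 'a': S→∅, A→{B}, B→{B}; now {B}.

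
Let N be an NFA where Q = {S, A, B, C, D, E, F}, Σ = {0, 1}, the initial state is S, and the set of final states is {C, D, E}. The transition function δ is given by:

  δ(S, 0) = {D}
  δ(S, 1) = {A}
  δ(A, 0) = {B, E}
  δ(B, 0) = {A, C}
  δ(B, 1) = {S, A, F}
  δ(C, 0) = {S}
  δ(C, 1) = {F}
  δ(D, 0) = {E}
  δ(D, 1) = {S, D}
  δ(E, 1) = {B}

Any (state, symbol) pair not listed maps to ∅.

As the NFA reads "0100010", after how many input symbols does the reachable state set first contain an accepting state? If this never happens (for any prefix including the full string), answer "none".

Start in {S}.
Read '0': {S} → {D}.
None of the earlier sets intersect F, but {D} does.

1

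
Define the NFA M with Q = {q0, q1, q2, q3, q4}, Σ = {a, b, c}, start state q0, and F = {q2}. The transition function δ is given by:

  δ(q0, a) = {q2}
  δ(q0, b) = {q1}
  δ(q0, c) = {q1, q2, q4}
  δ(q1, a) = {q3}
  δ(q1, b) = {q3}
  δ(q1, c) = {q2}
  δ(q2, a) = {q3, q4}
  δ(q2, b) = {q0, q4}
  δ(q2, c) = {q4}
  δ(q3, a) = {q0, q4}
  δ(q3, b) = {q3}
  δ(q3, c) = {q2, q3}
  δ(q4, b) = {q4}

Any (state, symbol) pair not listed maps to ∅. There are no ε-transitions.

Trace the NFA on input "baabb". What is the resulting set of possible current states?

Start in {q0}.
Read 'b': {q0} → {q1}.
Read 'a': {q1} → {q3}.
Read 'a': {q3} → {q0, q4}.
Read 'b': {q0, q4} → {q1, q4}.
Read 'b': {q1, q4} → {q3, q4}.

{q3, q4}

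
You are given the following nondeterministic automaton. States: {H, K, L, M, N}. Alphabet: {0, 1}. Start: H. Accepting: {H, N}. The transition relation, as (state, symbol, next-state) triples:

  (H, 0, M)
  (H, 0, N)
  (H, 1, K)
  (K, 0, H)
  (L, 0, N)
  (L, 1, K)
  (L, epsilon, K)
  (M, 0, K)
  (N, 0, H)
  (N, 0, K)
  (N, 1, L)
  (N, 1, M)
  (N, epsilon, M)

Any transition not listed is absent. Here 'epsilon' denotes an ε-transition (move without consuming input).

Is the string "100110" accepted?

Start in {H}.
Read '1': {H} → {K}.
Read '0': {K} → {H}.
Read '0': {H} → {M, N}.
Read '1': {M, N} → {K, L, M}.
Read '1': {K, L, M} → {K}.
Read '0': {K} → {H}.
The final set {H} contains the accepting state H.

Yes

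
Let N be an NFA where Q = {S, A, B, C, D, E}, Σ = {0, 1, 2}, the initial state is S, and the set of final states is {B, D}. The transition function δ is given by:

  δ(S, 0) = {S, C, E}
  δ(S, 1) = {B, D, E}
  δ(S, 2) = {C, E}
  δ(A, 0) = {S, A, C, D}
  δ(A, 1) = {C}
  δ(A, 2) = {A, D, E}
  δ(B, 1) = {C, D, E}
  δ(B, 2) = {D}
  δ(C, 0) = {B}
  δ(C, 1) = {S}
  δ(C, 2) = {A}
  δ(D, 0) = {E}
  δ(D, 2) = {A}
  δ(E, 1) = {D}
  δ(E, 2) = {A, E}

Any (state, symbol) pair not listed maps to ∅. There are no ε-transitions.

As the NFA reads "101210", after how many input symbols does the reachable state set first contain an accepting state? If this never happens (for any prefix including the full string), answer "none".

1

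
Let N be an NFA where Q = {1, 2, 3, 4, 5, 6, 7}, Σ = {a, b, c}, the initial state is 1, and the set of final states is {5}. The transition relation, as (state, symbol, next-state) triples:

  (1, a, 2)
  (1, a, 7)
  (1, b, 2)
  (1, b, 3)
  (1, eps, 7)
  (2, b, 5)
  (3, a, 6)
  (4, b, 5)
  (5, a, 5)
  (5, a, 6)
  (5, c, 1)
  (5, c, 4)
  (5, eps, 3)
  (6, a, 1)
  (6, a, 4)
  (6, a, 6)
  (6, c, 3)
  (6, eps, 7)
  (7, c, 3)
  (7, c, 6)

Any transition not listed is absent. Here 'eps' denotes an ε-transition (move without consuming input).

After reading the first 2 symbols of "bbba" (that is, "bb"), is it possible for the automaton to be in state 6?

Start: ε-closure({1}) = {1, 7}.
Read 'b': 1→{2, 3}, 7→∅; now {2, 3}.
Read 'b': 2→{5}, 3→∅; union {5}; ε-closure = {3, 5}.
State 6 is not in {3, 5}.

No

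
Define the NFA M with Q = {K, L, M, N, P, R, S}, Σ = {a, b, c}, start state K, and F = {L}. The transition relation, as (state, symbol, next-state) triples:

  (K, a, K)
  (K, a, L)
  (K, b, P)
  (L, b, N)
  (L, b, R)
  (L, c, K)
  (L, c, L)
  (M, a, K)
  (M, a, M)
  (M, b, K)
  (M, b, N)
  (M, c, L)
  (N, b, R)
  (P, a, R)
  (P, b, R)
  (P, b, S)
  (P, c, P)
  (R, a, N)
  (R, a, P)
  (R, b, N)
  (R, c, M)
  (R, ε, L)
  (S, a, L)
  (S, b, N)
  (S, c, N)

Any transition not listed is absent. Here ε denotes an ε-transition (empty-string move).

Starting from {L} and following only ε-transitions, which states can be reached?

Begin with {L}.
No ε-moves leave this set, so the closure equals the set itself.

{L}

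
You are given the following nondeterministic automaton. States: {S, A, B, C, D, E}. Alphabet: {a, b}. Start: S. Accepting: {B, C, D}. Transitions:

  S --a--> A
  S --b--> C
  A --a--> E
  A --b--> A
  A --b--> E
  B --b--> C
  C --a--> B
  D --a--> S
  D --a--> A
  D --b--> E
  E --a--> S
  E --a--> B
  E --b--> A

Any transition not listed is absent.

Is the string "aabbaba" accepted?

Start in {S}.
Read 'a': S→{A}; now {A}.
Read 'a': A→{E}; now {E}.
Read 'b': E→{A}; now {A}.
Read 'b': A→{A, E}; now {A, E}.
Read 'a': A→{E}, E→{S, B}; now {S, B, E}.
Read 'b': S→{C}, B→{C}, E→{A}; now {A, C}.
Read 'a': A→{E}, C→{B}; now {B, E}.
The final set {B, E} contains the accepting state B.

Yes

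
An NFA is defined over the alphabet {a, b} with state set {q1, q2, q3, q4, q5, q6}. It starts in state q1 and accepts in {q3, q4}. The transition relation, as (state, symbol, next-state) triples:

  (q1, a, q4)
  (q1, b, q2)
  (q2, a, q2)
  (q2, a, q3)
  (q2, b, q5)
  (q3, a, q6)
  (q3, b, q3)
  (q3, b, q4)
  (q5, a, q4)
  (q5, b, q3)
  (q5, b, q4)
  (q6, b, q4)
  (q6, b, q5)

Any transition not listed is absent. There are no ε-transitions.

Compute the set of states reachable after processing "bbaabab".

Start in {q1}.
Read 'b': q1→{q2}; now {q2}.
Read 'b': q2→{q5}; now {q5}.
Read 'a': q5→{q4}; now {q4}.
Read 'a': q4→∅; now ∅.
The set is empty and remains empty for the remaining 3 symbols.

∅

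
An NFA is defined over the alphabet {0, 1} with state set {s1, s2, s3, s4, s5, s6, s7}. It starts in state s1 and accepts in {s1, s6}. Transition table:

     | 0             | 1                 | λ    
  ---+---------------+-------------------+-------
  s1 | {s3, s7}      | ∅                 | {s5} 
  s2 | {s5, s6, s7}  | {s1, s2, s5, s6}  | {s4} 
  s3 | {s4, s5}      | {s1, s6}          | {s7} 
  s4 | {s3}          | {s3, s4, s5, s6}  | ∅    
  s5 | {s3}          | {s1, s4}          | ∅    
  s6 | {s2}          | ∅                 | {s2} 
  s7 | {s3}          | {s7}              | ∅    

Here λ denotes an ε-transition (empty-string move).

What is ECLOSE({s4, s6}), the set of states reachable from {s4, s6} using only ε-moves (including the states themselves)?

Begin with {s4, s6}.
ε-move s6 → s2; add s2.

{s2, s4, s6}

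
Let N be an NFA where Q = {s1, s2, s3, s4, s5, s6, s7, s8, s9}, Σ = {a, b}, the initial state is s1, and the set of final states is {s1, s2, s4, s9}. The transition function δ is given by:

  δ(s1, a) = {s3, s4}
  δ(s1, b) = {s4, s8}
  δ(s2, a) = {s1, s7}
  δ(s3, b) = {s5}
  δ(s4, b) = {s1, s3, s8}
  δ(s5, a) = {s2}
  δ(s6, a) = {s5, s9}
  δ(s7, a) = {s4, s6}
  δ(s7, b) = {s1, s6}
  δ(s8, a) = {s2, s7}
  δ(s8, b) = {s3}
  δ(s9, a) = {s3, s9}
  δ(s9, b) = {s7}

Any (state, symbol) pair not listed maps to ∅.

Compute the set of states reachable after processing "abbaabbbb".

Start in {s1}.
Read 'a': {s1} → {s3, s4}.
Read 'b': {s3, s4} → {s1, s3, s5, s8}.
Read 'b': {s1, s3, s5, s8} → {s3, s4, s5, s8}.
Read 'a': {s3, s4, s5, s8} → {s2, s7}.
Read 'a': {s2, s7} → {s1, s4, s6, s7}.
Read 'b': {s1, s4, s6, s7} → {s1, s3, s4, s6, s8}.
Read 'b': {s1, s3, s4, s6, s8} → {s1, s3, s4, s5, s8}.
Read 'b': {s1, s3, s4, s5, s8} → {s1, s3, s4, s5, s8}.
Read 'b': {s1, s3, s4, s5, s8} → {s1, s3, s4, s5, s8}.

{s1, s3, s4, s5, s8}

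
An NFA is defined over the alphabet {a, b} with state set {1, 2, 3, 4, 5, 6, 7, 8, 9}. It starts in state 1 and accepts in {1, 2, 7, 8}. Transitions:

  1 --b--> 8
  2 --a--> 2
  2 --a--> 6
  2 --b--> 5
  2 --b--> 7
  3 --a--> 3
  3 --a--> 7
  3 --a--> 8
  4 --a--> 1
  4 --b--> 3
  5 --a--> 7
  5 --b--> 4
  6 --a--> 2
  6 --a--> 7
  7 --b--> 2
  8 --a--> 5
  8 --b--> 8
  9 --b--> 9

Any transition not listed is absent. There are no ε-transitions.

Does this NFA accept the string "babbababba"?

Start in {1}.
Read 'b': 1→{8}; now {8}.
Read 'a': 8→{5}; now {5}.
Read 'b': 5→{4}; now {4}.
Read 'b': 4→{3}; now {3}.
Read 'a': 3→{3, 7, 8}; now {3, 7, 8}.
Read 'b': 3→∅, 7→{2}, 8→{8}; now {2, 8}.
Read 'a': 2→{2, 6}, 8→{5}; now {2, 5, 6}.
Read 'b': 2→{5, 7}, 5→{4}, 6→∅; now {4, 5, 7}.
Read 'b': 4→{3}, 5→{4}, 7→{2}; now {2, 3, 4}.
Read 'a': 2→{2, 6}, 3→{3, 7, 8}, 4→{1}; now {1, 2, 3, 6, 7, 8}.
The final set {1, 2, 3, 6, 7, 8} contains the accepting states 1, 2, 7, 8.

Yes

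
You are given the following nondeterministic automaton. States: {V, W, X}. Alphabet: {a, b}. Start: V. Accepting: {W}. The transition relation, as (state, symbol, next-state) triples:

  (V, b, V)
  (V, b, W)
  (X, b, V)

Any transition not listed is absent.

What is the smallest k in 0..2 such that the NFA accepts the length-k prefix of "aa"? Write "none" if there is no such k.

Start in {V}.
Read 'a': {V} → ∅.
The set is empty and remains empty for the remaining 1 symbol.
No reachable set along the way intersects F.

none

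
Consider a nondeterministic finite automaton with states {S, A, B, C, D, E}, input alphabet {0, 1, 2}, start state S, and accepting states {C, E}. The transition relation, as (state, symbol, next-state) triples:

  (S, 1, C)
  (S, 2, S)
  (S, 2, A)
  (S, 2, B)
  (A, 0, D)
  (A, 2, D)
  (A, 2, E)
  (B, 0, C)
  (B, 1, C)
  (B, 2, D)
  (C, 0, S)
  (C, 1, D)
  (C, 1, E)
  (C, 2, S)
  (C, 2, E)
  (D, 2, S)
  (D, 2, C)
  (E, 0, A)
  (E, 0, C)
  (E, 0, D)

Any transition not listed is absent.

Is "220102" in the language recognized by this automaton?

Yes

Start in {S}.
Read '2': {S} → {S, A, B}.
Read '2': {S, A, B} → {S, A, B, D, E}.
Read '0': {S, A, B, D, E} → {A, C, D}.
Read '1': {A, C, D} → {D, E}.
Read '0': {D, E} → {A, C, D}.
Read '2': {A, C, D} → {S, C, D, E}.
The final set {S, C, D, E} contains the accepting states C, E.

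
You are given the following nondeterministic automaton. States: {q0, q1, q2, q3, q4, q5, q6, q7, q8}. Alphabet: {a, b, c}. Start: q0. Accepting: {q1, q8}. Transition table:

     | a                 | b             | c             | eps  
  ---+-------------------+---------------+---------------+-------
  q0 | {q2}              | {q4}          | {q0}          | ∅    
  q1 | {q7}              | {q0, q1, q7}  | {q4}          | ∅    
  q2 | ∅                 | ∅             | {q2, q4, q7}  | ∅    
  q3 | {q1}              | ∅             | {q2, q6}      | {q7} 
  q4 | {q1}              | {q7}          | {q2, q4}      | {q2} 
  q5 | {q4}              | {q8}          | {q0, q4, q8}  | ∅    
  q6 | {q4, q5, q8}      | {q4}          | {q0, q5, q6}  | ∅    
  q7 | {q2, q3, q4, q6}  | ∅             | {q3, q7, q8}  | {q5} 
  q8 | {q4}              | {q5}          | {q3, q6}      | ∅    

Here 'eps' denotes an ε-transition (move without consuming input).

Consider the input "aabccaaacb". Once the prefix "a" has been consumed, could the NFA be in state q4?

Start in {q0}.
Read 'a': {q0} → {q2}.
State q4 is not in {q2}.

No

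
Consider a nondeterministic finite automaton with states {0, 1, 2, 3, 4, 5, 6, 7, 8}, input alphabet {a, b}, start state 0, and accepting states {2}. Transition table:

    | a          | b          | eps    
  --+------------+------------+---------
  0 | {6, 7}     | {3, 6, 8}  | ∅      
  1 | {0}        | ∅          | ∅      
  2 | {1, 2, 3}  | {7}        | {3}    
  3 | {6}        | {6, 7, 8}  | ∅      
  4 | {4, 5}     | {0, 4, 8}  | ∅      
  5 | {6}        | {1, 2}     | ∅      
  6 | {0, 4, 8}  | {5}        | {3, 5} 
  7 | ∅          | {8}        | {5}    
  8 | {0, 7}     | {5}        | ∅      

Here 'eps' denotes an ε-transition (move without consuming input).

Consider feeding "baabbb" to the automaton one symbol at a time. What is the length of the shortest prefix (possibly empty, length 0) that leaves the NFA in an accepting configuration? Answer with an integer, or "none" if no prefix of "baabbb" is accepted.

Start in {0}.
Read 'b': 0→{3, 6, 8}; union {3, 6, 8}; ε-closure = {3, 5, 6, 8}.
Read 'a': 3→{6}, 5→{6}, 6→{0, 4, 8}, 8→{0, 7}; union {0, 4, 6, 7, 8}; ε-closure = {0, 3, 4, 5, 6, 7, 8}.
Read 'a': 0→{6, 7}, 3→{6}, 4→{4, 5}, 5→{6}, 6→{0, 4, 8}, 7→∅, 8→{0, 7}; union {0, 4, 5, 6, 7, 8}; ε-closure = {0, 3, 4, 5, 6, 7, 8}.
Read 'b': 0→{3, 6, 8}, 3→{6, 7, 8}, 4→{0, 4, 8}, 5→{1, 2}, 6→{5}, 7→{8}, 8→{5}; now {0, 1, 2, 3, 4, 5, 6, 7, 8}.
None of the earlier sets intersect F, but {0, 1, 2, 3, 4, 5, 6, 7, 8} does.

4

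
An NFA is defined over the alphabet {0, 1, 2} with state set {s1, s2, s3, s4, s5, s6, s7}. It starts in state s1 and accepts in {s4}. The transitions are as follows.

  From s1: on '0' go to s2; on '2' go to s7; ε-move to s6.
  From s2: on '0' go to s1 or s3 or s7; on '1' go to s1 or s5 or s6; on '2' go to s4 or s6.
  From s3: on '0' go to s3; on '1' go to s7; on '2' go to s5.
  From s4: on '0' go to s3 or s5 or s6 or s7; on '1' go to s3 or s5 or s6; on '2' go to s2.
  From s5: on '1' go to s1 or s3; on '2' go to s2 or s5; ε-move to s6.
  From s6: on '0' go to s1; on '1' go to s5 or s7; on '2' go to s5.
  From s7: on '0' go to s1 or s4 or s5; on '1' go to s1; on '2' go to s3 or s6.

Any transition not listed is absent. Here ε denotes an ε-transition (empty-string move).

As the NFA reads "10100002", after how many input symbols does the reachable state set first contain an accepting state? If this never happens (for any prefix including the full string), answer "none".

Start: ε-closure({s1}) = {s1, s6}.
Read '1': s1→∅, s6→{s5, s7}; union {s5, s7}; ε-closure = {s5, s6, s7}.
Read '0': s5→∅, s6→{s1}, s7→{s1, s4, s5}; union {s1, s4, s5}; ε-closure = {s1, s4, s5, s6}.
None of the earlier sets intersect F, but {s1, s4, s5, s6} does.

2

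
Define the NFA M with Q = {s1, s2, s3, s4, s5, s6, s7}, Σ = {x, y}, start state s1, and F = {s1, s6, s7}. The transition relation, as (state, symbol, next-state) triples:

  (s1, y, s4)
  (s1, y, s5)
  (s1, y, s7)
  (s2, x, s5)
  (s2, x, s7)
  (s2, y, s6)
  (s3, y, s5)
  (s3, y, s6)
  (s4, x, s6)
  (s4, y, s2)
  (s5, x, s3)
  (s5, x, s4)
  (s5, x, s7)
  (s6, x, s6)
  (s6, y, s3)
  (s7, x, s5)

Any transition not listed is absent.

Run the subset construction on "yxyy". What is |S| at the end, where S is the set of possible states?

3

Start in {s1}.
Read 'y': {s1} → {s4, s5, s7}.
Read 'x': {s4, s5, s7} → {s3, s4, s5, s6, s7}.
Read 'y': {s3, s4, s5, s6, s7} → {s2, s3, s5, s6}.
Read 'y': {s2, s3, s5, s6} → {s3, s5, s6}.
That set has 3 states.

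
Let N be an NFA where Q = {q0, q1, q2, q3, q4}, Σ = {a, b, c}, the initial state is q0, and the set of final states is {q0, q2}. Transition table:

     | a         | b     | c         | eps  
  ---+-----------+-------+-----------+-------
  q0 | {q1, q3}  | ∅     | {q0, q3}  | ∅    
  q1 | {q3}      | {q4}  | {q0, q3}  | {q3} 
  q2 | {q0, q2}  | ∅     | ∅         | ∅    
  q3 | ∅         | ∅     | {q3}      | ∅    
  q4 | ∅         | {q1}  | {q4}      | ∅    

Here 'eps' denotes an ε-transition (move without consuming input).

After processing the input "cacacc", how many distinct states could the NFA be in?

Start in {q0}.
Read 'c': {q0} → {q0, q3}.
Read 'a': {q0, q3} → {q1, q3}.
Read 'c': {q1, q3} → {q0, q3}.
Read 'a': {q0, q3} → {q1, q3}.
Read 'c': {q1, q3} → {q0, q3}.
Read 'c': {q0, q3} → {q0, q3}.
That set has 2 states.

2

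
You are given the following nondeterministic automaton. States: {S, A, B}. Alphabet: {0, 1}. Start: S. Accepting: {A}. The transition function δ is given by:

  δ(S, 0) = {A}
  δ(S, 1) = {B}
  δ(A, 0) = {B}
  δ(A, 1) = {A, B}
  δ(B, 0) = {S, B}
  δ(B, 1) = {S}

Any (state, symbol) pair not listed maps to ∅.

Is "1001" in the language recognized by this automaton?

Start in {S}.
Read '1': S→{B}; now {B}.
Read '0': B→{S, B}; now {S, B}.
Read '0': S→{A}, B→{S, B}; now {S, A, B}.
Read '1': S→{B}, A→{A, B}, B→{S}; now {S, A, B}.
The final set {S, A, B} contains the accepting state A.

Yes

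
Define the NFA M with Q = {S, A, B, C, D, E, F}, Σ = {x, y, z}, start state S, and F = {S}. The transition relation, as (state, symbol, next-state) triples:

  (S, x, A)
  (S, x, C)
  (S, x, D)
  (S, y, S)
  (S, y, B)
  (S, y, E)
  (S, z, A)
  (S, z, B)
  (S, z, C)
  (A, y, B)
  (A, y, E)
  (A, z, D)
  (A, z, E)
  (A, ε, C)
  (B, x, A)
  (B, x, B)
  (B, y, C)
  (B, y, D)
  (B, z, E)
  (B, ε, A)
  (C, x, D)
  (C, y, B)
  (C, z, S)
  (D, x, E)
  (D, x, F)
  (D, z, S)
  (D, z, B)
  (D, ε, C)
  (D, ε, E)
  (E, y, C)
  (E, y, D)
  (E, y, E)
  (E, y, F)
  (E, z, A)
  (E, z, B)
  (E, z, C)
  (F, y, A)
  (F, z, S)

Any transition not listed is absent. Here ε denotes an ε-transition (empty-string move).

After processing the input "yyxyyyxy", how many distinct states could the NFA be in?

Start in {S}.
Read 'y': S→{S, B, E}; union {S, B, E}; ε-closure = {S, A, B, C, E}.
Read 'y': S→{S, B, E}, A→{B, E}, B→{C, D}, C→{B}, E→{C, D, E, F}; union {S, B, C, D, E, F}; ε-closure = {S, A, B, C, D, E, F}.
Read 'x': S→{A, C, D}, A→∅, B→{A, B}, C→{D}, D→{E, F}, E→∅, F→∅; now {A, B, C, D, E, F}.
Read 'y': A→{B, E}, B→{C, D}, C→{B}, D→∅, E→{C, D, E, F}, F→{A}; now {A, B, C, D, E, F}.
Read 'y': A→{B, E}, B→{C, D}, C→{B}, D→∅, E→{C, D, E, F}, F→{A}; now {A, B, C, D, E, F}.
Read 'y': A→{B, E}, B→{C, D}, C→{B}, D→∅, E→{C, D, E, F}, F→{A}; now {A, B, C, D, E, F}.
Read 'x': A→∅, B→{A, B}, C→{D}, D→{E, F}, E→∅, F→∅; union {A, B, D, E, F}; ε-closure = {A, B, C, D, E, F}.
Read 'y': A→{B, E}, B→{C, D}, C→{B}, D→∅, E→{C, D, E, F}, F→{A}; now {A, B, C, D, E, F}.
That set has 6 states.

6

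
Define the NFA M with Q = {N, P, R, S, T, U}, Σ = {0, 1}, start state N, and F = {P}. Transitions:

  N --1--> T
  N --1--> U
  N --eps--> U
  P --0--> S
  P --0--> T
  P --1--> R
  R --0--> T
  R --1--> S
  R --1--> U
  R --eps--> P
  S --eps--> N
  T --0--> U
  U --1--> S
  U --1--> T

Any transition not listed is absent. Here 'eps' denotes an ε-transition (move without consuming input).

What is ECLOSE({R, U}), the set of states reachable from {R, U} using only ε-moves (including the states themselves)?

{P, R, U}

Begin with {R, U}.
ε-move R → P; add P.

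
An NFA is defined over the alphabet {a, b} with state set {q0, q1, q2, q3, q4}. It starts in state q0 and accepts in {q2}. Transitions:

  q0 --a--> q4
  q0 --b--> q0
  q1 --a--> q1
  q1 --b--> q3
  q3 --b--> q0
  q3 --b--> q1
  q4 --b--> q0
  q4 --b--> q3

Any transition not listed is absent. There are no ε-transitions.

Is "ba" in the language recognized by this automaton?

No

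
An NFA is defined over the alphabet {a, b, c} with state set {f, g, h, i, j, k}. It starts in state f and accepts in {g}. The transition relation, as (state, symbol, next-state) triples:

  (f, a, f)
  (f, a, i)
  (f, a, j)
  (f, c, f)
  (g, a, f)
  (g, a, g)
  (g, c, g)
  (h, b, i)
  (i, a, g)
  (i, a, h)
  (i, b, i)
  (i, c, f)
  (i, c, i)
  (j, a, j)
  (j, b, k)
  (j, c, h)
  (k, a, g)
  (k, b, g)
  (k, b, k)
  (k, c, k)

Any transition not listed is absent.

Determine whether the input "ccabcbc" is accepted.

Start in {f}.
Read 'c': f→{f}; now {f}.
Read 'c': f→{f}; now {f}.
Read 'a': f→{f, i, j}; now {f, i, j}.
Read 'b': f→∅, i→{i}, j→{k}; now {i, k}.
Read 'c': i→{f, i}, k→{k}; now {f, i, k}.
Read 'b': f→∅, i→{i}, k→{g, k}; now {g, i, k}.
Read 'c': g→{g}, i→{f, i}, k→{k}; now {f, g, i, k}.
The final set {f, g, i, k} contains the accepting state g.

Yes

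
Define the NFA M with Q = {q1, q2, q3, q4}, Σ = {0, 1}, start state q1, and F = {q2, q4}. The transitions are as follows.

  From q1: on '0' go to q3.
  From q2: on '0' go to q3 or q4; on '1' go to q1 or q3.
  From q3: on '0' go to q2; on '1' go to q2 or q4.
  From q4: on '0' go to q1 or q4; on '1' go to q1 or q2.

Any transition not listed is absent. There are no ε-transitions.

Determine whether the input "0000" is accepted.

Start in {q1}.
Read '0': q1→{q3}; now {q3}.
Read '0': q3→{q2}; now {q2}.
Read '0': q2→{q3, q4}; now {q3, q4}.
Read '0': q3→{q2}, q4→{q1, q4}; now {q1, q2, q4}.
The final set {q1, q2, q4} contains the accepting states q2, q4.

Yes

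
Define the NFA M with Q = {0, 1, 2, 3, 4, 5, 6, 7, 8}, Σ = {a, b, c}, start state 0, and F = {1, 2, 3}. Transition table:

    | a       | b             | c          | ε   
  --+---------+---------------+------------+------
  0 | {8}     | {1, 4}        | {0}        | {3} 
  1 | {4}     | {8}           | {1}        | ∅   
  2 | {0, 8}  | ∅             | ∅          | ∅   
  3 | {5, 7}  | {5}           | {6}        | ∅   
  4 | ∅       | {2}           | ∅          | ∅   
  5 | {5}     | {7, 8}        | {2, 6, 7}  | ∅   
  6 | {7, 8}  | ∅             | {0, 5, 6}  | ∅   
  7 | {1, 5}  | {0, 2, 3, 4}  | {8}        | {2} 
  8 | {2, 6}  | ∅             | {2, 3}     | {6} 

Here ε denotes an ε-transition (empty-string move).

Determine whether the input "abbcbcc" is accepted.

Start: ε-closure({0}) = {0, 3}.
Read 'a': {0, 3} → {2, 5, 6, 7, 8}.
Read 'b': {2, 5, 6, 7, 8} → {0, 2, 3, 4, 6, 7, 8}.
Read 'b': {0, 2, 3, 4, 6, 7, 8} → {0, 1, 2, 3, 4, 5}.
Read 'c': {0, 1, 2, 3, 4, 5} → {0, 1, 2, 3, 6, 7}.
Read 'b': {0, 1, 2, 3, 6, 7} → {0, 1, 2, 3, 4, 5, 6, 8}.
Read 'c': {0, 1, 2, 3, 4, 5, 6, 8} → {0, 1, 2, 3, 5, 6, 7}.
Read 'c': {0, 1, 2, 3, 5, 6, 7} → {0, 1, 2, 3, 5, 6, 7, 8}.
The final set {0, 1, 2, 3, 5, 6, 7, 8} contains the accepting states 1, 2, 3.

Yes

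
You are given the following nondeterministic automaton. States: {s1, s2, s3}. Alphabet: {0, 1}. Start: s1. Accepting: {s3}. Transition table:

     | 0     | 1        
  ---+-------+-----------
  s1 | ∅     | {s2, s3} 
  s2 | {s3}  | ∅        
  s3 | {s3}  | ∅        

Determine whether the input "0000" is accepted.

Start in {s1}.
Read '0': {s1} → ∅.
The set is empty and remains empty for the remaining 3 symbols.
The final set ∅ contains no accepting state.

No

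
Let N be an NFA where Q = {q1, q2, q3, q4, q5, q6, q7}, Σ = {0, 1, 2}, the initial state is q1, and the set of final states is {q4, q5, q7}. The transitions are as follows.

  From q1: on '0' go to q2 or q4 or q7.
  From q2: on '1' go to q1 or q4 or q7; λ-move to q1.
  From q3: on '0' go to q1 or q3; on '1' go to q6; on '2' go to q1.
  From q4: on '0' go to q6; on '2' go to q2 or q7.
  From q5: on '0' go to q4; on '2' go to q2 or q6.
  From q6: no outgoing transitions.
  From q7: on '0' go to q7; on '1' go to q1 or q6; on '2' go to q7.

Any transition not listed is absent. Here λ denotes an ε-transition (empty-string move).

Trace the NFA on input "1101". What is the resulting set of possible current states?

∅

Start in {q1}.
Read '1': {q1} → ∅.
The set is empty and remains empty for the remaining 3 symbols.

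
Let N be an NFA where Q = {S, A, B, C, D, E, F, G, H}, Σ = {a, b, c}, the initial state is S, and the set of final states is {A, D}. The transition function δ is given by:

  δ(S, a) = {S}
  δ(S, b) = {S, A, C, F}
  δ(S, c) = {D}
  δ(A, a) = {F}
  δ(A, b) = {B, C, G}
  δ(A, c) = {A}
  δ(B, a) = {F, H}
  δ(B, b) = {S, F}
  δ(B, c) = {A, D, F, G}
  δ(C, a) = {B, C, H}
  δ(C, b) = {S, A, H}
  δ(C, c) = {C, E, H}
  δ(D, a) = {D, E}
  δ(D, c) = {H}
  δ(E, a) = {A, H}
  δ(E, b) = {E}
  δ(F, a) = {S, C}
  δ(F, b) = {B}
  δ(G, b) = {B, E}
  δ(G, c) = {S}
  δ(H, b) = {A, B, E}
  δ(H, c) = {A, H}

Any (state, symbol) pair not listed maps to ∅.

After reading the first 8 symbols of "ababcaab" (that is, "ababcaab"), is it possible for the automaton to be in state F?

Yes

Start in {S}.
Read 'a': S→{S}; now {S}.
Read 'b': S→{S, A, C, F}; now {S, A, C, F}.
Read 'a': S→{S}, A→{F}, C→{B, C, H}, F→{S, C}; now {S, B, C, F, H}.
Read 'b': S→{S, A, C, F}, B→{S, F}, C→{S, A, H}, F→{B}, H→{A, B, E}; now {S, A, B, C, E, F, H}.
Read 'c': S→{D}, A→{A}, B→{A, D, F, G}, C→{C, E, H}, E→∅, F→∅, H→{A, H}; now {A, C, D, E, F, G, H}.
Read 'a': A→{F}, C→{B, C, H}, D→{D, E}, E→{A, H}, F→{S, C}, G→∅, H→∅; now {S, A, B, C, D, E, F, H}.
Read 'a': S→{S}, A→{F}, B→{F, H}, C→{B, C, H}, D→{D, E}, E→{A, H}, F→{S, C}, H→∅; now {S, A, B, C, D, E, F, H}.
Read 'b': S→{S, A, C, F}, A→{B, C, G}, B→{S, F}, C→{S, A, H}, D→∅, E→{E}, F→{B}, H→{A, B, E}; now {S, A, B, C, E, F, G, H}.
State F is in {S, A, B, C, E, F, G, H}.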